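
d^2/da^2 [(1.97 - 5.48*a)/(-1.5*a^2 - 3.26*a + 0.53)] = ((3.0*a + 3.26)*(5.48*a - 1.97)*(6.0*a + 6.52) - (49.32*a + 29.8196)*(1.5*a^2 + 3.26*a - 0.53))/(1.5*a^2 + 3.26*a - 0.53)^3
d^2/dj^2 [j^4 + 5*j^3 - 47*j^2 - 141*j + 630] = 12*j^2 + 30*j - 94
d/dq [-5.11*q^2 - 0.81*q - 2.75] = -10.22*q - 0.81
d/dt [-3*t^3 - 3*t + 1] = -9*t^2 - 3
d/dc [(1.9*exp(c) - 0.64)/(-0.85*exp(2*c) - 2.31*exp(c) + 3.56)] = (1.615*exp(2*c) - 1.088*exp(c) + 5.2856)*exp(c)/(0.7225*exp(4*c) + 3.927*exp(3*c) - 0.7159*exp(2*c) - 16.4472*exp(c) + 12.6736)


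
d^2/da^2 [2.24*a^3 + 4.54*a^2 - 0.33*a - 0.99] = 13.44*a + 9.08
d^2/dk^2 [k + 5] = 0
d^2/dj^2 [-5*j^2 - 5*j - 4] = -10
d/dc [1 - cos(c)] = sin(c)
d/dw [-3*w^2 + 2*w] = 2 - 6*w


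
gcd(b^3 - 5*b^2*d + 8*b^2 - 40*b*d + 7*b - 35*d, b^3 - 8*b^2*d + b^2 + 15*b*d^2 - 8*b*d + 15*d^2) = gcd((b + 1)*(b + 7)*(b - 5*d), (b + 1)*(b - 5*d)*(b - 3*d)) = b^2 - 5*b*d + b - 5*d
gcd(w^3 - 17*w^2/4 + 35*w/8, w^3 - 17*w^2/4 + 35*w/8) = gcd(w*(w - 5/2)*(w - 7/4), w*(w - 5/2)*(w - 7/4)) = w^3 - 17*w^2/4 + 35*w/8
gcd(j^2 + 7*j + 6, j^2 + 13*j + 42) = j + 6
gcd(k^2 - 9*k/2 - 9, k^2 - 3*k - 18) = k - 6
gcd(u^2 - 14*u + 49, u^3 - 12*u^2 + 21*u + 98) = u^2 - 14*u + 49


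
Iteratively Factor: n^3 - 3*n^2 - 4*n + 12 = (n - 2)*(n^2 - n - 6) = (n - 3)*(n - 2)*(n + 2)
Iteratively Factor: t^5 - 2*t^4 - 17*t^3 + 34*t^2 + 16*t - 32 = (t + 1)*(t^4 - 3*t^3 - 14*t^2 + 48*t - 32) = (t + 1)*(t + 4)*(t^3 - 7*t^2 + 14*t - 8) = (t - 1)*(t + 1)*(t + 4)*(t^2 - 6*t + 8) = (t - 2)*(t - 1)*(t + 1)*(t + 4)*(t - 4)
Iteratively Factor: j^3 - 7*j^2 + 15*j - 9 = (j - 3)*(j^2 - 4*j + 3) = (j - 3)*(j - 1)*(j - 3)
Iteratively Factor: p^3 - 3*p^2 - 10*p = (p + 2)*(p^2 - 5*p) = p*(p + 2)*(p - 5)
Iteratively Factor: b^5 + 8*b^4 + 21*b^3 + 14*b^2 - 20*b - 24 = (b + 3)*(b^4 + 5*b^3 + 6*b^2 - 4*b - 8) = (b + 2)*(b + 3)*(b^3 + 3*b^2 - 4) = (b + 2)^2*(b + 3)*(b^2 + b - 2) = (b + 2)^3*(b + 3)*(b - 1)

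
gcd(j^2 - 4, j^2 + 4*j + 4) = j + 2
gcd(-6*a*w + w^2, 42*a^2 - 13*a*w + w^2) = -6*a + w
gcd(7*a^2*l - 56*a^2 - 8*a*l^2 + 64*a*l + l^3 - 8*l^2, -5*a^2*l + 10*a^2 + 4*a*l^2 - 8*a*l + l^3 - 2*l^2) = a - l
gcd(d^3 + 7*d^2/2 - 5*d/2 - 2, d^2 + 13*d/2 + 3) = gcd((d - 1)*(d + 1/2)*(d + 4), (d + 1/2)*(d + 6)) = d + 1/2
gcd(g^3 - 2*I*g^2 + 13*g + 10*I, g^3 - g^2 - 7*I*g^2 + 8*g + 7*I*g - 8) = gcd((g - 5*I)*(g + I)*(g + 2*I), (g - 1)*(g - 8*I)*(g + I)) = g + I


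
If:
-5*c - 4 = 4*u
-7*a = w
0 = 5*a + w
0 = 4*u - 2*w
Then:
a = 0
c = -4/5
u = 0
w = 0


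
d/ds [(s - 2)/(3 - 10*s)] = -17/(10*s - 3)^2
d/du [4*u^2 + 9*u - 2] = 8*u + 9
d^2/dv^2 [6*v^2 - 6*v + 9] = 12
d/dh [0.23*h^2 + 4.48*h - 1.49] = 0.46*h + 4.48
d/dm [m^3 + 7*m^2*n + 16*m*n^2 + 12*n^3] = 3*m^2 + 14*m*n + 16*n^2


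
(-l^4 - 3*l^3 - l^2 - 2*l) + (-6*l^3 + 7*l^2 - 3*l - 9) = -l^4 - 9*l^3 + 6*l^2 - 5*l - 9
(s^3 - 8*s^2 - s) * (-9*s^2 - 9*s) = -9*s^5 + 63*s^4 + 81*s^3 + 9*s^2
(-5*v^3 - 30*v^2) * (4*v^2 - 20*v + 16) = -20*v^5 - 20*v^4 + 520*v^3 - 480*v^2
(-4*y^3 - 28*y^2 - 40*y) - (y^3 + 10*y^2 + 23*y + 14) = -5*y^3 - 38*y^2 - 63*y - 14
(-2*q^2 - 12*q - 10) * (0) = 0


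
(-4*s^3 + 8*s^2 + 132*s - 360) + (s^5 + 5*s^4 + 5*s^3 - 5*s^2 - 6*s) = s^5 + 5*s^4 + s^3 + 3*s^2 + 126*s - 360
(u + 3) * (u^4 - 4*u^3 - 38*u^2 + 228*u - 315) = u^5 - u^4 - 50*u^3 + 114*u^2 + 369*u - 945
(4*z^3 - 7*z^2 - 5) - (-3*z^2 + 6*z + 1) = 4*z^3 - 4*z^2 - 6*z - 6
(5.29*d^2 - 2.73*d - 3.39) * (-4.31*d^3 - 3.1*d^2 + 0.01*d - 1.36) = -22.7999*d^5 - 4.6327*d^4 + 23.1268*d^3 + 3.2873*d^2 + 3.6789*d + 4.6104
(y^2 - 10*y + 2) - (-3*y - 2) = y^2 - 7*y + 4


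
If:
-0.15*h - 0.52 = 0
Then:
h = -3.47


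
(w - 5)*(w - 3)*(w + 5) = w^3 - 3*w^2 - 25*w + 75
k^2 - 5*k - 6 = (k - 6)*(k + 1)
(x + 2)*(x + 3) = x^2 + 5*x + 6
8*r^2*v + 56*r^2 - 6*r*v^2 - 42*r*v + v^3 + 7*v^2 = (-4*r + v)*(-2*r + v)*(v + 7)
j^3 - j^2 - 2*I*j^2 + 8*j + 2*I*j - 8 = (j - 1)*(j - 4*I)*(j + 2*I)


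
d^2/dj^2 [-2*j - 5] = 0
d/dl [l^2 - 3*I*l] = 2*l - 3*I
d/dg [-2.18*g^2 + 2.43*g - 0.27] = 2.43 - 4.36*g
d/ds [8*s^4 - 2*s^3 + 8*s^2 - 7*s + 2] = 32*s^3 - 6*s^2 + 16*s - 7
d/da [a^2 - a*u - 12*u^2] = 2*a - u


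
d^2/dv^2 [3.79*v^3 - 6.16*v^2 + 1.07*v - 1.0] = 22.74*v - 12.32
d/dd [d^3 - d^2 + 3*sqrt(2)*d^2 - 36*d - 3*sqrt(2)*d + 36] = 3*d^2 - 2*d + 6*sqrt(2)*d - 36 - 3*sqrt(2)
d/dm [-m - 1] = -1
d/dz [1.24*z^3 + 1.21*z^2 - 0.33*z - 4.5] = 3.72*z^2 + 2.42*z - 0.33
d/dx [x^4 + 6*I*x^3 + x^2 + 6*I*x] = 4*x^3 + 18*I*x^2 + 2*x + 6*I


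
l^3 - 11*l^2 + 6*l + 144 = (l - 8)*(l - 6)*(l + 3)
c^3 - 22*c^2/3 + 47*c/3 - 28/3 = (c - 4)*(c - 7/3)*(c - 1)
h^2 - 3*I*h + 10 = (h - 5*I)*(h + 2*I)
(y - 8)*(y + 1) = y^2 - 7*y - 8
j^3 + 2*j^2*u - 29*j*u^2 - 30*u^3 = (j - 5*u)*(j + u)*(j + 6*u)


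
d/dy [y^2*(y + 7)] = y*(3*y + 14)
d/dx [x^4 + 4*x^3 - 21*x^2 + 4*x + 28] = 4*x^3 + 12*x^2 - 42*x + 4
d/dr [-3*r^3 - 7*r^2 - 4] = r*(-9*r - 14)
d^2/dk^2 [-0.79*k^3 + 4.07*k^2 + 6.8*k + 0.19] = 8.14 - 4.74*k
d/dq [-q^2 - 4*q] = -2*q - 4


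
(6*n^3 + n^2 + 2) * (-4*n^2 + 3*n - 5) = -24*n^5 + 14*n^4 - 27*n^3 - 13*n^2 + 6*n - 10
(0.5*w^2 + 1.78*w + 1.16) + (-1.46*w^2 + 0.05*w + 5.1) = -0.96*w^2 + 1.83*w + 6.26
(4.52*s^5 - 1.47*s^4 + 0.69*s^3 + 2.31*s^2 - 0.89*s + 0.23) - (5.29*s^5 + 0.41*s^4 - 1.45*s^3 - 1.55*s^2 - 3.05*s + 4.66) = -0.77*s^5 - 1.88*s^4 + 2.14*s^3 + 3.86*s^2 + 2.16*s - 4.43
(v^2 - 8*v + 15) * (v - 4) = v^3 - 12*v^2 + 47*v - 60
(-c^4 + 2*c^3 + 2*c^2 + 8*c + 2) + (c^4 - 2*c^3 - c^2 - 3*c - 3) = c^2 + 5*c - 1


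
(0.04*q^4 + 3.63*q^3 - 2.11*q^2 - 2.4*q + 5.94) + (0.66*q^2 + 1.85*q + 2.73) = 0.04*q^4 + 3.63*q^3 - 1.45*q^2 - 0.55*q + 8.67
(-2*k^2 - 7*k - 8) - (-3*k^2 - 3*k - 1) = k^2 - 4*k - 7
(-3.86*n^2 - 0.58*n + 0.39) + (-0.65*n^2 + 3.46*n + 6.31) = -4.51*n^2 + 2.88*n + 6.7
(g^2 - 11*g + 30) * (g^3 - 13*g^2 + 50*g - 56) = g^5 - 24*g^4 + 223*g^3 - 996*g^2 + 2116*g - 1680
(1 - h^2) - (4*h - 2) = -h^2 - 4*h + 3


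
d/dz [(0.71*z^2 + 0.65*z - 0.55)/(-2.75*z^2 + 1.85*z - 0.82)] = (3.101*z^2 - 4.1894*z + 0.4845)/(7.5625*z^4 - 10.175*z^3 + 7.9325*z^2 - 3.034*z + 0.6724)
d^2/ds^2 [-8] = 0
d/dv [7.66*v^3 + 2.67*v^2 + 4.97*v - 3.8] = 22.98*v^2 + 5.34*v + 4.97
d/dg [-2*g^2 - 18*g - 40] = -4*g - 18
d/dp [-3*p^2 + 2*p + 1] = 2 - 6*p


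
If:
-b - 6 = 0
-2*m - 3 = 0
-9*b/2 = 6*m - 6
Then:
No Solution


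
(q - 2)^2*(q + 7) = q^3 + 3*q^2 - 24*q + 28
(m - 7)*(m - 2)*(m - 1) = m^3 - 10*m^2 + 23*m - 14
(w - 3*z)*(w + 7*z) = w^2 + 4*w*z - 21*z^2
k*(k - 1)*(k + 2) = k^3 + k^2 - 2*k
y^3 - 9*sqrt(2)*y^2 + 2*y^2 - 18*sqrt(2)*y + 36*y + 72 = (y + 2)*(y - 6*sqrt(2))*(y - 3*sqrt(2))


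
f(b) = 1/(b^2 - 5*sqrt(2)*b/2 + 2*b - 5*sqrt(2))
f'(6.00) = -0.03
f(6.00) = 0.05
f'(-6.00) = 0.01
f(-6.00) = 0.03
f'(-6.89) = 0.01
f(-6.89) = 0.02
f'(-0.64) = 0.09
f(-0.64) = -0.18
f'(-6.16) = 0.01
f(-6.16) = 0.02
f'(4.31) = -0.30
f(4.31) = 0.20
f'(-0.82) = 0.12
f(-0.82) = -0.19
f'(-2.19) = 5.00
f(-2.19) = 0.92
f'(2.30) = -0.11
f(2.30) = -0.19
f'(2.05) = -0.07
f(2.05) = -0.17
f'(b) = (-2*b - 2 + 5*sqrt(2)/2)/(b^2 - 5*sqrt(2)*b/2 + 2*b - 5*sqrt(2))^2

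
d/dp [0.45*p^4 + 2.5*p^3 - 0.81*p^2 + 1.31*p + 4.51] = 1.8*p^3 + 7.5*p^2 - 1.62*p + 1.31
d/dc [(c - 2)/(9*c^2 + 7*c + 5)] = (9*c^2 + 7*c - (c - 2)*(18*c + 7) + 5)/(9*c^2 + 7*c + 5)^2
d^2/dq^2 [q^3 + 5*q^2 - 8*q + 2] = 6*q + 10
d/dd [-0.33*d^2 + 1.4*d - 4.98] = 1.4 - 0.66*d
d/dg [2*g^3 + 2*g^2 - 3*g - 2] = 6*g^2 + 4*g - 3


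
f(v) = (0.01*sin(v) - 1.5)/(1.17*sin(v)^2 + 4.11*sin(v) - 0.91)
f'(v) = (-2.34*sin(v)*cos(v) - 4.11*cos(v))*(0.01*sin(v) - 1.5)/(1.17*sin(v)^2 + 4.11*sin(v) - 0.91)^2 + 0.01*cos(v)/(1.17*sin(v)^2 + 4.11*sin(v) - 0.91)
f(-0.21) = 0.88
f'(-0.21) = 1.80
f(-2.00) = 0.41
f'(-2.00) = -0.09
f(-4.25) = -0.40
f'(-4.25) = -0.30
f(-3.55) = -1.65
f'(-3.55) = -8.42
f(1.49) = -0.34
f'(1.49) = 0.04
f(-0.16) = 0.98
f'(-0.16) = 2.34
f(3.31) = 0.96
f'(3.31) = -2.24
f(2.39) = -0.61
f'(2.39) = -1.05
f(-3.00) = 1.02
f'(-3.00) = -2.60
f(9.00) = -1.52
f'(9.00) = -7.17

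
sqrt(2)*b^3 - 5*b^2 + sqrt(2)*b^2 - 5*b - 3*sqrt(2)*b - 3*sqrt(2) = (b + 1)*(b - 3*sqrt(2))*(sqrt(2)*b + 1)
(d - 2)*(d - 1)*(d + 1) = d^3 - 2*d^2 - d + 2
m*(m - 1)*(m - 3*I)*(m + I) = m^4 - m^3 - 2*I*m^3 + 3*m^2 + 2*I*m^2 - 3*m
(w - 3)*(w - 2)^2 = w^3 - 7*w^2 + 16*w - 12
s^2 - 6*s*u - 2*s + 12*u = (s - 2)*(s - 6*u)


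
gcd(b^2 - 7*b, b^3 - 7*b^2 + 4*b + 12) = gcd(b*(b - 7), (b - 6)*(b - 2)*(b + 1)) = 1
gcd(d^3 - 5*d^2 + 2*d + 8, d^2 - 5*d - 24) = 1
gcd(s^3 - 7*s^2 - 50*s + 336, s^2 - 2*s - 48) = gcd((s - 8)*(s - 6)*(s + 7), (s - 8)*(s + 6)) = s - 8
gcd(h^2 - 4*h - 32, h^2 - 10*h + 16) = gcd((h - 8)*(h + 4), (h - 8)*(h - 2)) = h - 8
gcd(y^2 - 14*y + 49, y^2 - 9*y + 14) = y - 7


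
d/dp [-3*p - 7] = -3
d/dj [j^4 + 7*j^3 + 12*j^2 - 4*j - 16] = 4*j^3 + 21*j^2 + 24*j - 4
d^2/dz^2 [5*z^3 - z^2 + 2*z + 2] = 30*z - 2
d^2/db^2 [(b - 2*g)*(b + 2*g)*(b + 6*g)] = 6*b + 12*g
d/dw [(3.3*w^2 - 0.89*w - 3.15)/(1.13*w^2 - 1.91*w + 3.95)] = (-5.2973*w^2 + 33.189*w - 9.532)/(1.2769*w^4 - 4.3166*w^3 + 12.5751*w^2 - 15.089*w + 15.6025)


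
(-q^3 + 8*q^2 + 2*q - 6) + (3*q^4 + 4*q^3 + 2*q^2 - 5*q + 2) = 3*q^4 + 3*q^3 + 10*q^2 - 3*q - 4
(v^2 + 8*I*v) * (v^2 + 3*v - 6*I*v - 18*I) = v^4 + 3*v^3 + 2*I*v^3 + 48*v^2 + 6*I*v^2 + 144*v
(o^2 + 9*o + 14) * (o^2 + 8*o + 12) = o^4 + 17*o^3 + 98*o^2 + 220*o + 168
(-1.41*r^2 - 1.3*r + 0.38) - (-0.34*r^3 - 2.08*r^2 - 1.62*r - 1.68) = 0.34*r^3 + 0.67*r^2 + 0.32*r + 2.06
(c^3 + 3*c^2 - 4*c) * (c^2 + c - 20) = c^5 + 4*c^4 - 21*c^3 - 64*c^2 + 80*c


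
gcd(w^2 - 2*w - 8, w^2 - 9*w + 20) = w - 4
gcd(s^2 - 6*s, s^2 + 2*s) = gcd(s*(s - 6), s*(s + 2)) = s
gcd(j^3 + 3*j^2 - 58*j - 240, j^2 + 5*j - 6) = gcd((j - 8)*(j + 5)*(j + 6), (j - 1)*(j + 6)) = j + 6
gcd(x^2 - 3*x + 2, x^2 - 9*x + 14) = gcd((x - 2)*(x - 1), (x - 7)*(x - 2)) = x - 2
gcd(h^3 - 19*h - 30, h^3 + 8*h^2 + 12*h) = h + 2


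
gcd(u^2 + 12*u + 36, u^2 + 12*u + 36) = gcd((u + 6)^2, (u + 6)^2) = u^2 + 12*u + 36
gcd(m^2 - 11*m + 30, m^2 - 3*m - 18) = m - 6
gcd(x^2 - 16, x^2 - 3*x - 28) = x + 4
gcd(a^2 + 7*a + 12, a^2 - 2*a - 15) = a + 3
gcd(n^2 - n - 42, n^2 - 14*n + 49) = n - 7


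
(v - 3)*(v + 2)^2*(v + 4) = v^4 + 5*v^3 - 4*v^2 - 44*v - 48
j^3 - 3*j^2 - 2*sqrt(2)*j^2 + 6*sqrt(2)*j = j*(j - 3)*(j - 2*sqrt(2))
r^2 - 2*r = r*(r - 2)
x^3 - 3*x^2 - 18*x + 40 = (x - 5)*(x - 2)*(x + 4)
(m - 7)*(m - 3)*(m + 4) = m^3 - 6*m^2 - 19*m + 84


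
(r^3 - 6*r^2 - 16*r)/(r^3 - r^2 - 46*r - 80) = r/(r + 5)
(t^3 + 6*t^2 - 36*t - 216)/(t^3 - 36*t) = (t + 6)/t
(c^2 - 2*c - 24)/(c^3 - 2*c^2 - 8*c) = (-c^2 + 2*c + 24)/(c*(-c^2 + 2*c + 8))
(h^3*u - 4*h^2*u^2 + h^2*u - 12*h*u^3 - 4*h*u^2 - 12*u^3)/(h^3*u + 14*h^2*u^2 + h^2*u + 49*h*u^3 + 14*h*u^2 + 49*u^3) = (h^2 - 4*h*u - 12*u^2)/(h^2 + 14*h*u + 49*u^2)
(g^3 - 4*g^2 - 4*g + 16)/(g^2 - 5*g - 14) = (g^2 - 6*g + 8)/(g - 7)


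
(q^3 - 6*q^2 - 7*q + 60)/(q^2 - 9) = (q^2 - 9*q + 20)/(q - 3)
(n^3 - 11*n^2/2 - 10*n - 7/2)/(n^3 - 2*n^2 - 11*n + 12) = (2*n^3 - 11*n^2 - 20*n - 7)/(2*(n^3 - 2*n^2 - 11*n + 12))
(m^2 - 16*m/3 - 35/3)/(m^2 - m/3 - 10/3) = (m - 7)/(m - 2)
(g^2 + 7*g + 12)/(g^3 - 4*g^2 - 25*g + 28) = (g + 3)/(g^2 - 8*g + 7)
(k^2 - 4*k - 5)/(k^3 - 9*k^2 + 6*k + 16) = (k - 5)/(k^2 - 10*k + 16)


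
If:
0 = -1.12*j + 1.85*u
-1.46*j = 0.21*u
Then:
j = 0.00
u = 0.00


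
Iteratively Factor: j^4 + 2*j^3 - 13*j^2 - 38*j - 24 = (j + 1)*(j^3 + j^2 - 14*j - 24) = (j + 1)*(j + 2)*(j^2 - j - 12) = (j - 4)*(j + 1)*(j + 2)*(j + 3)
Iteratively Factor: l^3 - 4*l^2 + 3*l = (l - 1)*(l^2 - 3*l) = l*(l - 1)*(l - 3)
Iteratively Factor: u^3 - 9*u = (u)*(u^2 - 9) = u*(u + 3)*(u - 3)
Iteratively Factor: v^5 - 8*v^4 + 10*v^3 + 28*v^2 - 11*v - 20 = (v - 4)*(v^4 - 4*v^3 - 6*v^2 + 4*v + 5) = (v - 4)*(v + 1)*(v^3 - 5*v^2 - v + 5) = (v - 4)*(v - 1)*(v + 1)*(v^2 - 4*v - 5) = (v - 4)*(v - 1)*(v + 1)^2*(v - 5)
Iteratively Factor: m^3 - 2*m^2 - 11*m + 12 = (m - 4)*(m^2 + 2*m - 3) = (m - 4)*(m + 3)*(m - 1)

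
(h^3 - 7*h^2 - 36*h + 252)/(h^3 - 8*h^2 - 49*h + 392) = (h^2 - 36)/(h^2 - h - 56)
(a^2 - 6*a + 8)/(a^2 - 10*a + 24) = (a - 2)/(a - 6)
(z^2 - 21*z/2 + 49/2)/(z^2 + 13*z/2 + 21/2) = (2*z^2 - 21*z + 49)/(2*z^2 + 13*z + 21)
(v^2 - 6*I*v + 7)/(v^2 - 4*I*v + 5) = (v - 7*I)/(v - 5*I)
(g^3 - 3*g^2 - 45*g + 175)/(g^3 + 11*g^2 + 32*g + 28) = (g^2 - 10*g + 25)/(g^2 + 4*g + 4)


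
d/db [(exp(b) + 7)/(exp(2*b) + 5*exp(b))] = (-exp(2*b) - 14*exp(b) - 35)*exp(-b)/(exp(2*b) + 10*exp(b) + 25)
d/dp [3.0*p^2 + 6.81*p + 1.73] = 6.0*p + 6.81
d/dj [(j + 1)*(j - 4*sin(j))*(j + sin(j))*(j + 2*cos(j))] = -(j + 1)*(j - 4*sin(j))*(j + sin(j))*(2*sin(j) - 1) + (j + 1)*(j - 4*sin(j))*(j + 2*cos(j))*(cos(j) + 1) - (j + 1)*(j + sin(j))*(j + 2*cos(j))*(4*cos(j) - 1) + (j - 4*sin(j))*(j + sin(j))*(j + 2*cos(j))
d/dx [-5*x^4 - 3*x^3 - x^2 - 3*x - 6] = -20*x^3 - 9*x^2 - 2*x - 3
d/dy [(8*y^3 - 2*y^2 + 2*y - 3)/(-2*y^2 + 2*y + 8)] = (-8*y^4 + 16*y^3 + 96*y^2 - 22*y + 11)/(2*(y^4 - 2*y^3 - 7*y^2 + 8*y + 16))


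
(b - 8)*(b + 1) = b^2 - 7*b - 8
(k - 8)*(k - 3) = k^2 - 11*k + 24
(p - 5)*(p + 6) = p^2 + p - 30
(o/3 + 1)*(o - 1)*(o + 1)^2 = o^4/3 + 4*o^3/3 + 2*o^2/3 - 4*o/3 - 1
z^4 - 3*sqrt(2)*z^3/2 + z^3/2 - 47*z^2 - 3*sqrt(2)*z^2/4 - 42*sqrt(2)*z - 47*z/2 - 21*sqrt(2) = (z + 1/2)*(z - 6*sqrt(2))*(z + sqrt(2))*(z + 7*sqrt(2)/2)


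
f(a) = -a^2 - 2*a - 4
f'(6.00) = -14.00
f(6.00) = -52.00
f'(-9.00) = 16.00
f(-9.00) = -67.00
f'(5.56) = -13.12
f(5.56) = -46.03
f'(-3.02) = 4.04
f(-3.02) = -7.08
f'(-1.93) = 1.86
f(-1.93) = -3.86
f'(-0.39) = -1.22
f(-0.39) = -3.37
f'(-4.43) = 6.86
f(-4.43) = -14.76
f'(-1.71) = 1.42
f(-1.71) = -3.50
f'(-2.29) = 2.58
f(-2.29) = -4.66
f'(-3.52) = 5.04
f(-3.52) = -9.35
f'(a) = -2*a - 2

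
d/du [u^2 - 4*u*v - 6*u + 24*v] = 2*u - 4*v - 6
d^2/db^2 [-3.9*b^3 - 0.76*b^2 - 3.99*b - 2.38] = -23.4*b - 1.52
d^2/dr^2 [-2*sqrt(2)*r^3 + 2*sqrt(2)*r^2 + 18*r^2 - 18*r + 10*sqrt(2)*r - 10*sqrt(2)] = -12*sqrt(2)*r + 4*sqrt(2) + 36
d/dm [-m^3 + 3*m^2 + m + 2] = -3*m^2 + 6*m + 1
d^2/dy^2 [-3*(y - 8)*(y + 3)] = -6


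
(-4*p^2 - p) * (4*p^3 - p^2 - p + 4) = -16*p^5 + 5*p^3 - 15*p^2 - 4*p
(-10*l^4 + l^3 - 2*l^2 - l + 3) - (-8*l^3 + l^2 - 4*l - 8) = -10*l^4 + 9*l^3 - 3*l^2 + 3*l + 11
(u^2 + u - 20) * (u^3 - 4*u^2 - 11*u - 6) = u^5 - 3*u^4 - 35*u^3 + 63*u^2 + 214*u + 120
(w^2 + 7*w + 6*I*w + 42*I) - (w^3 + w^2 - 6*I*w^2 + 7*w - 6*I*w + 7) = -w^3 + 6*I*w^2 + 12*I*w - 7 + 42*I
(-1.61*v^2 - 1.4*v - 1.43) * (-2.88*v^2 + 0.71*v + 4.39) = 4.6368*v^4 + 2.8889*v^3 - 3.9435*v^2 - 7.1613*v - 6.2777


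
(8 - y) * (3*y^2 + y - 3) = -3*y^3 + 23*y^2 + 11*y - 24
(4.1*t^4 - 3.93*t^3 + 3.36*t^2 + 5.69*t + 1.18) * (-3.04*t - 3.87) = -12.464*t^5 - 3.9198*t^4 + 4.9947*t^3 - 30.3008*t^2 - 25.6075*t - 4.5666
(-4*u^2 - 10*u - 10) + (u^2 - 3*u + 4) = -3*u^2 - 13*u - 6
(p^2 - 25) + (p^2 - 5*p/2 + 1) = 2*p^2 - 5*p/2 - 24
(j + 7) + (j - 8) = 2*j - 1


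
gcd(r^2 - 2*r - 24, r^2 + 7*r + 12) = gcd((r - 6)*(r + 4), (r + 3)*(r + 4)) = r + 4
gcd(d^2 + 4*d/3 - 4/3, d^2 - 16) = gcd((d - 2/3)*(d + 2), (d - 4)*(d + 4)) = 1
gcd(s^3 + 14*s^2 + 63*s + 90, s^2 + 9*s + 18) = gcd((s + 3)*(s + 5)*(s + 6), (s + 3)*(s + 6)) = s^2 + 9*s + 18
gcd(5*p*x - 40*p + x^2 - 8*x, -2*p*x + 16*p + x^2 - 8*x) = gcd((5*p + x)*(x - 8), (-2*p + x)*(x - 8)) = x - 8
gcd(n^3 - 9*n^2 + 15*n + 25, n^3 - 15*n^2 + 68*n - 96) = 1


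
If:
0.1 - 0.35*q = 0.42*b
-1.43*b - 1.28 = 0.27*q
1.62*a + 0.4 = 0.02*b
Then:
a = -0.26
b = -1.23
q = 1.76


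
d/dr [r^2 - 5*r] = 2*r - 5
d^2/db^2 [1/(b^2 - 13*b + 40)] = 2*(-b^2 + 13*b + (2*b - 13)^2 - 40)/(b^2 - 13*b + 40)^3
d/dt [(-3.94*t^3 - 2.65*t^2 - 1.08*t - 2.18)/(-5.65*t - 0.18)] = (44.522*t^3 + 17.1001*t^2 + 0.954*t - 12.1226)/(31.9225*t^2 + 2.034*t + 0.0324)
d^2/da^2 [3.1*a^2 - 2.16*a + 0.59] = 6.20000000000000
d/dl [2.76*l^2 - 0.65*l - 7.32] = 5.52*l - 0.65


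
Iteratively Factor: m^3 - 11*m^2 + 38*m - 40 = (m - 5)*(m^2 - 6*m + 8) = (m - 5)*(m - 2)*(m - 4)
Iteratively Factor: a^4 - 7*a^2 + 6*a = (a - 1)*(a^3 + a^2 - 6*a) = (a - 2)*(a - 1)*(a^2 + 3*a) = (a - 2)*(a - 1)*(a + 3)*(a)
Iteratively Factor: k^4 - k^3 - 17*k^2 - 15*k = (k)*(k^3 - k^2 - 17*k - 15) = k*(k + 1)*(k^2 - 2*k - 15) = k*(k - 5)*(k + 1)*(k + 3)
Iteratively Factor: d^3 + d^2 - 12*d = (d)*(d^2 + d - 12) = d*(d + 4)*(d - 3)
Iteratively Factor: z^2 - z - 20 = (z - 5)*(z + 4)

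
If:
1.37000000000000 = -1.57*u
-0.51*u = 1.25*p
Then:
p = 0.36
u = -0.87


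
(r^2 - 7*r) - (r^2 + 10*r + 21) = -17*r - 21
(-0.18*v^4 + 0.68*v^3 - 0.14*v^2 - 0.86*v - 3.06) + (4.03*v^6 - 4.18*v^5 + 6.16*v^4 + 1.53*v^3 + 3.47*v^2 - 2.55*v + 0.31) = 4.03*v^6 - 4.18*v^5 + 5.98*v^4 + 2.21*v^3 + 3.33*v^2 - 3.41*v - 2.75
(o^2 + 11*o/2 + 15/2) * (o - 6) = o^3 - o^2/2 - 51*o/2 - 45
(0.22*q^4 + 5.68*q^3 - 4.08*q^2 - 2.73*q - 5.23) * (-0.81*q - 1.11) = -0.1782*q^5 - 4.845*q^4 - 3.0*q^3 + 6.7401*q^2 + 7.2666*q + 5.8053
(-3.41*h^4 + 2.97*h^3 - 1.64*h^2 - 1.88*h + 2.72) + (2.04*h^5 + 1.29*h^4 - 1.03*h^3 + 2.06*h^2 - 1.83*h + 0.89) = 2.04*h^5 - 2.12*h^4 + 1.94*h^3 + 0.42*h^2 - 3.71*h + 3.61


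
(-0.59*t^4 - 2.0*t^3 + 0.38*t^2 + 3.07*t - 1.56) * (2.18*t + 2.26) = -1.2862*t^5 - 5.6934*t^4 - 3.6916*t^3 + 7.5514*t^2 + 3.5374*t - 3.5256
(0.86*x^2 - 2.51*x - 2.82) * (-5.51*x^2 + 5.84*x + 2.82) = -4.7386*x^4 + 18.8525*x^3 + 3.305*x^2 - 23.547*x - 7.9524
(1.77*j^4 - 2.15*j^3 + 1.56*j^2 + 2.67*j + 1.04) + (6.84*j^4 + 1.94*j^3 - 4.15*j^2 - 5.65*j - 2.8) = 8.61*j^4 - 0.21*j^3 - 2.59*j^2 - 2.98*j - 1.76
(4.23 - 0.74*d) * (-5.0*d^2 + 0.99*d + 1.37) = 3.7*d^3 - 21.8826*d^2 + 3.1739*d + 5.7951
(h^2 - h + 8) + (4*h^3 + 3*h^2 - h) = 4*h^3 + 4*h^2 - 2*h + 8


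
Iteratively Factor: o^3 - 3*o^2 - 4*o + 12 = (o + 2)*(o^2 - 5*o + 6) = (o - 2)*(o + 2)*(o - 3)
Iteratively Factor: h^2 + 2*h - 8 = (h + 4)*(h - 2)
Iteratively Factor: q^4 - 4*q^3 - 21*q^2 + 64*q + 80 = (q - 5)*(q^3 + q^2 - 16*q - 16) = (q - 5)*(q + 4)*(q^2 - 3*q - 4) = (q - 5)*(q - 4)*(q + 4)*(q + 1)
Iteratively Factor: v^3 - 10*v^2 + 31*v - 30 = (v - 2)*(v^2 - 8*v + 15) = (v - 5)*(v - 2)*(v - 3)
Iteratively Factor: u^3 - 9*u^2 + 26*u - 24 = (u - 4)*(u^2 - 5*u + 6) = (u - 4)*(u - 3)*(u - 2)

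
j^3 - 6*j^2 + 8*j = j*(j - 4)*(j - 2)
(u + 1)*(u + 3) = u^2 + 4*u + 3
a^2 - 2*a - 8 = (a - 4)*(a + 2)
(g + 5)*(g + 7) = g^2 + 12*g + 35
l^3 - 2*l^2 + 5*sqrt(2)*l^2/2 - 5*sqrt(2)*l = l*(l - 2)*(l + 5*sqrt(2)/2)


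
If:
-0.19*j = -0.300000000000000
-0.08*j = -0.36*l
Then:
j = 1.58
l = 0.35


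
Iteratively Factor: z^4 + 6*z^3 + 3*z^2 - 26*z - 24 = (z + 3)*(z^3 + 3*z^2 - 6*z - 8) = (z + 1)*(z + 3)*(z^2 + 2*z - 8) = (z - 2)*(z + 1)*(z + 3)*(z + 4)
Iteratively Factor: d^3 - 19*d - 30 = (d - 5)*(d^2 + 5*d + 6) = (d - 5)*(d + 3)*(d + 2)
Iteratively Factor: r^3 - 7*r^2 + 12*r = (r - 3)*(r^2 - 4*r) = r*(r - 3)*(r - 4)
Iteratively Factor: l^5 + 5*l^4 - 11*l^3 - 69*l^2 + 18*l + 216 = (l - 2)*(l^4 + 7*l^3 + 3*l^2 - 63*l - 108) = (l - 2)*(l + 4)*(l^3 + 3*l^2 - 9*l - 27) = (l - 2)*(l + 3)*(l + 4)*(l^2 - 9) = (l - 3)*(l - 2)*(l + 3)*(l + 4)*(l + 3)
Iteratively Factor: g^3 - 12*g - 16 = (g - 4)*(g^2 + 4*g + 4) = (g - 4)*(g + 2)*(g + 2)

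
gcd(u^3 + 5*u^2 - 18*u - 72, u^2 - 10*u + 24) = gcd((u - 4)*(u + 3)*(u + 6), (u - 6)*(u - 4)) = u - 4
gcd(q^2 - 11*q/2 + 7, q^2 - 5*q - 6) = 1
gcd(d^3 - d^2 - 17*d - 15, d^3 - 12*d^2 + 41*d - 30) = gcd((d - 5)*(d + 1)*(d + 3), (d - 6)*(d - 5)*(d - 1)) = d - 5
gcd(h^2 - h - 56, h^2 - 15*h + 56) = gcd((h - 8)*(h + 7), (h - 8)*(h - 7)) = h - 8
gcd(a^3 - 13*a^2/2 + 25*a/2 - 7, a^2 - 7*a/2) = a - 7/2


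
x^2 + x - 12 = (x - 3)*(x + 4)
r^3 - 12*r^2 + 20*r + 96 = (r - 8)*(r - 6)*(r + 2)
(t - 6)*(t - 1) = t^2 - 7*t + 6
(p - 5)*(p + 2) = p^2 - 3*p - 10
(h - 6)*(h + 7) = h^2 + h - 42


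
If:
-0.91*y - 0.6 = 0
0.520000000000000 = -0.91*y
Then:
No Solution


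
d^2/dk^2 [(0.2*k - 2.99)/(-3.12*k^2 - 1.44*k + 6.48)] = (-(0.2*k - 2.99)*(6.24*k + 1.44)*(12.48*k + 2.88) + (3.744*k - 18.0816)*(3.12*k^2 + 1.44*k - 6.48))/(3.12*k^2 + 1.44*k - 6.48)^3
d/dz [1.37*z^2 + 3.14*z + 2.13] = 2.74*z + 3.14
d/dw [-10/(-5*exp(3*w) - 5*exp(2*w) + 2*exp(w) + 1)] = (-150*exp(2*w) - 100*exp(w) + 20)*exp(w)/(5*exp(3*w) + 5*exp(2*w) - 2*exp(w) - 1)^2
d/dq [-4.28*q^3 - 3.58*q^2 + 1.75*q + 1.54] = -12.84*q^2 - 7.16*q + 1.75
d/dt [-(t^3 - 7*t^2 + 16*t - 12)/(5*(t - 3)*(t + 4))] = (-t^2 - 8*t + 20)/(5*(t^2 + 8*t + 16))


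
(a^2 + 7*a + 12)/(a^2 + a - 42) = (a^2 + 7*a + 12)/(a^2 + a - 42)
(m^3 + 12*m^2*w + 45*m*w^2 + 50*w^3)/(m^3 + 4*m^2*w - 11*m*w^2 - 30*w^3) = (-m - 5*w)/(-m + 3*w)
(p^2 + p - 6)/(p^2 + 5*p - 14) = (p + 3)/(p + 7)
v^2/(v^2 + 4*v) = v/(v + 4)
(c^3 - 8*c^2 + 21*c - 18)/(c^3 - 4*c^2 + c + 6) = (c - 3)/(c + 1)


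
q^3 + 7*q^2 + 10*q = q*(q + 2)*(q + 5)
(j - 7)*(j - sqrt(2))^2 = j^3 - 7*j^2 - 2*sqrt(2)*j^2 + 2*j + 14*sqrt(2)*j - 14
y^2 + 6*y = y*(y + 6)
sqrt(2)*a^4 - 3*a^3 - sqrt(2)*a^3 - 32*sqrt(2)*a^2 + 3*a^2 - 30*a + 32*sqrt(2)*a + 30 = (a - 1)*(a - 5*sqrt(2))*(a + 3*sqrt(2))*(sqrt(2)*a + 1)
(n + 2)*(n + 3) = n^2 + 5*n + 6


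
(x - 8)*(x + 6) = x^2 - 2*x - 48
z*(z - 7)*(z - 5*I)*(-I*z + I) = -I*z^4 - 5*z^3 + 8*I*z^3 + 40*z^2 - 7*I*z^2 - 35*z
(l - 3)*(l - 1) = l^2 - 4*l + 3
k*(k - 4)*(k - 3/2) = k^3 - 11*k^2/2 + 6*k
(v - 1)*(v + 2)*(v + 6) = v^3 + 7*v^2 + 4*v - 12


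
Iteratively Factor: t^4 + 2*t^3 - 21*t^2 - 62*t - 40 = (t + 4)*(t^3 - 2*t^2 - 13*t - 10) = (t + 2)*(t + 4)*(t^2 - 4*t - 5) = (t + 1)*(t + 2)*(t + 4)*(t - 5)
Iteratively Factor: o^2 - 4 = (o + 2)*(o - 2)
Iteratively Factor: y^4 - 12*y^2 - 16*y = (y - 4)*(y^3 + 4*y^2 + 4*y) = y*(y - 4)*(y^2 + 4*y + 4) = y*(y - 4)*(y + 2)*(y + 2)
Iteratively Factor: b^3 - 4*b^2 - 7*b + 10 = (b - 5)*(b^2 + b - 2) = (b - 5)*(b - 1)*(b + 2)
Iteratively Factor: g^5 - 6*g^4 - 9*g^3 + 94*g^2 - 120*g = (g)*(g^4 - 6*g^3 - 9*g^2 + 94*g - 120) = g*(g + 4)*(g^3 - 10*g^2 + 31*g - 30) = g*(g - 5)*(g + 4)*(g^2 - 5*g + 6) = g*(g - 5)*(g - 3)*(g + 4)*(g - 2)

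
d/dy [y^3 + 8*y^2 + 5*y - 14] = 3*y^2 + 16*y + 5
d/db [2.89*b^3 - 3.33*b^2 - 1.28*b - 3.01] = 8.67*b^2 - 6.66*b - 1.28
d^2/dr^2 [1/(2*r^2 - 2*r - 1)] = 4*(2*r^2 - 2*r - 2*(2*r - 1)^2 - 1)/(-2*r^2 + 2*r + 1)^3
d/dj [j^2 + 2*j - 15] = 2*j + 2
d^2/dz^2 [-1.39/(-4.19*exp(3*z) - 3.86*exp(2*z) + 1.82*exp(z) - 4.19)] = ((-52.4169*exp(2*z) - 21.4616*exp(z) + 2.5298)*(4.19*exp(3*z) + 3.86*exp(2*z) - 1.82*exp(z) + 4.19) + 1.39*(12.57*exp(2*z) + 7.72*exp(z) - 1.82)*(25.14*exp(2*z) + 15.44*exp(z) - 3.64)*exp(z))*exp(z)/(4.19*exp(3*z) + 3.86*exp(2*z) - 1.82*exp(z) + 4.19)^3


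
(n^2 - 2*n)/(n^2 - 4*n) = (n - 2)/(n - 4)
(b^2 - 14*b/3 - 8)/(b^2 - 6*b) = (b + 4/3)/b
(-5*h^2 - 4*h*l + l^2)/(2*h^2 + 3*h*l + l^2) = (-5*h + l)/(2*h + l)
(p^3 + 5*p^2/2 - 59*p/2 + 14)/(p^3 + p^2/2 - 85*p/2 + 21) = (p - 4)/(p - 6)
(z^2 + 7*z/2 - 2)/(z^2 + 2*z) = (z^2 + 7*z/2 - 2)/(z*(z + 2))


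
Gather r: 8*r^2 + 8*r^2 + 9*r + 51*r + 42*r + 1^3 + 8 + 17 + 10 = 16*r^2 + 102*r + 36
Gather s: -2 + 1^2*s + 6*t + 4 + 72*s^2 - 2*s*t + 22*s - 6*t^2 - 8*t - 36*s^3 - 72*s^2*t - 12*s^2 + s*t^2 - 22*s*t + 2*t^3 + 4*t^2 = -36*s^3 + s^2*(60 - 72*t) + s*(t^2 - 24*t + 23) + 2*t^3 - 2*t^2 - 2*t + 2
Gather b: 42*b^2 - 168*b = 42*b^2 - 168*b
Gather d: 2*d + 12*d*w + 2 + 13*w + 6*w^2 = d*(12*w + 2) + 6*w^2 + 13*w + 2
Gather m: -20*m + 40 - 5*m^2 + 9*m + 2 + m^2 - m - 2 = -4*m^2 - 12*m + 40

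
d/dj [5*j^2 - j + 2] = 10*j - 1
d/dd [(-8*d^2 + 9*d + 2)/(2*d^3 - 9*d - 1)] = ((16*d - 9)*(-2*d^3 + 9*d + 1) - 3*(2*d^2 - 3)*(-8*d^2 + 9*d + 2))/(-2*d^3 + 9*d + 1)^2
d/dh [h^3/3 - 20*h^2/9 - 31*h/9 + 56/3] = h^2 - 40*h/9 - 31/9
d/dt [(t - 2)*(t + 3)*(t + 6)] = t*(3*t + 14)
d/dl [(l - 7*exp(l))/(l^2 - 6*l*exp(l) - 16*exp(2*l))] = (2*(l - 7*exp(l))*(3*l*exp(l) - l + 16*exp(2*l) + 3*exp(l)) + (7*exp(l) - 1)*(-l^2 + 6*l*exp(l) + 16*exp(2*l)))/(-l^2 + 6*l*exp(l) + 16*exp(2*l))^2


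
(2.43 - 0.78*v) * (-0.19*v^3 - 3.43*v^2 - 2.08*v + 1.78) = 0.1482*v^4 + 2.2137*v^3 - 6.7125*v^2 - 6.4428*v + 4.3254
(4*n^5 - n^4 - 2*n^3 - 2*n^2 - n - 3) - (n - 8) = 4*n^5 - n^4 - 2*n^3 - 2*n^2 - 2*n + 5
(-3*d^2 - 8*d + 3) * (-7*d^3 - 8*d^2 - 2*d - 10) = 21*d^5 + 80*d^4 + 49*d^3 + 22*d^2 + 74*d - 30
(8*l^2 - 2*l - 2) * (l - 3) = 8*l^3 - 26*l^2 + 4*l + 6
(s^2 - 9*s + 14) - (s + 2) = s^2 - 10*s + 12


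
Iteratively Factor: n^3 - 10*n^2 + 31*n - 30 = (n - 5)*(n^2 - 5*n + 6) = (n - 5)*(n - 3)*(n - 2)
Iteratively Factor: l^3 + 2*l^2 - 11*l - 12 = (l + 1)*(l^2 + l - 12) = (l + 1)*(l + 4)*(l - 3)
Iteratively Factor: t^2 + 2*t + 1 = (t + 1)*(t + 1)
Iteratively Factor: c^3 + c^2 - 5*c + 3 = (c - 1)*(c^2 + 2*c - 3) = (c - 1)^2*(c + 3)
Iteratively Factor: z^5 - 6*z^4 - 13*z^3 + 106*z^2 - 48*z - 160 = (z + 4)*(z^4 - 10*z^3 + 27*z^2 - 2*z - 40) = (z + 1)*(z + 4)*(z^3 - 11*z^2 + 38*z - 40) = (z - 5)*(z + 1)*(z + 4)*(z^2 - 6*z + 8) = (z - 5)*(z - 2)*(z + 1)*(z + 4)*(z - 4)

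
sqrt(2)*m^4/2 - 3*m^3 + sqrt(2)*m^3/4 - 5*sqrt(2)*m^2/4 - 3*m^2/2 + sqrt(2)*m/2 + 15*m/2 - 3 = (m - 1)*(m - 1/2)*(m - 3*sqrt(2))*(sqrt(2)*m/2 + sqrt(2))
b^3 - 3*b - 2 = (b - 2)*(b + 1)^2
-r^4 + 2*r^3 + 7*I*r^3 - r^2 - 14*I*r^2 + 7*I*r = r*(r - 7*I)*(I*r - I)^2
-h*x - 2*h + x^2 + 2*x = (-h + x)*(x + 2)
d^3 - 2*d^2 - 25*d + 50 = (d - 5)*(d - 2)*(d + 5)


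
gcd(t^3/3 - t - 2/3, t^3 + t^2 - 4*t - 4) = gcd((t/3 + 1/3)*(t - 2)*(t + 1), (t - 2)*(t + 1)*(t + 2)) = t^2 - t - 2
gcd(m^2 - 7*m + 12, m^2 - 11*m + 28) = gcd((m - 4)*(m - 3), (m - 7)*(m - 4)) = m - 4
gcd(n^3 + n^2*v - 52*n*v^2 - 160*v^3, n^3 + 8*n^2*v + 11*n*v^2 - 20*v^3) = n^2 + 9*n*v + 20*v^2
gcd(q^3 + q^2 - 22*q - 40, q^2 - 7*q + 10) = q - 5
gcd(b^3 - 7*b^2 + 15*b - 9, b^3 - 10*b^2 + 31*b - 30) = b - 3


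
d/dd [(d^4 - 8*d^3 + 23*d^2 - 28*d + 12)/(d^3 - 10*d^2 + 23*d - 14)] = (d^2 - 14*d + 29)/(d^2 - 14*d + 49)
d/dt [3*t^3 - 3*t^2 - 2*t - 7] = 9*t^2 - 6*t - 2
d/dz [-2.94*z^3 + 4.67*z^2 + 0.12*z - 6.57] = -8.82*z^2 + 9.34*z + 0.12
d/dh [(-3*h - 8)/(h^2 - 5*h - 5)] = (3*h^2 + 16*h - 25)/(h^4 - 10*h^3 + 15*h^2 + 50*h + 25)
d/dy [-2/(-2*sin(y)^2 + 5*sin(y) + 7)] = 2*(5 - 4*sin(y))*cos(y)/(5*sin(y) + cos(2*y) + 6)^2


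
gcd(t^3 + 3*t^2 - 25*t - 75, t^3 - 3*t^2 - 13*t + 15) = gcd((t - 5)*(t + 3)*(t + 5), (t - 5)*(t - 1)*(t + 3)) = t^2 - 2*t - 15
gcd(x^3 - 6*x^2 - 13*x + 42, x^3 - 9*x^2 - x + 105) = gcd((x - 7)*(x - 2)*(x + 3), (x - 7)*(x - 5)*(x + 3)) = x^2 - 4*x - 21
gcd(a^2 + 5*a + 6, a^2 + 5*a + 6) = a^2 + 5*a + 6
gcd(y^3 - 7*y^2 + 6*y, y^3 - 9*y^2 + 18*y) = y^2 - 6*y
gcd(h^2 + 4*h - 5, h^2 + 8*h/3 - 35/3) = h + 5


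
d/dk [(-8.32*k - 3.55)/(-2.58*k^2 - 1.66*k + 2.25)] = (21.4656*k^2 + 13.8112*k - (5.16*k + 1.66)*(8.32*k + 3.55) - 18.72)/(2.58*k^2 + 1.66*k - 2.25)^2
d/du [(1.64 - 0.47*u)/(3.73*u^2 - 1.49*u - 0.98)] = (1.7531*u^2 - 12.2344*u + 2.9042)/(13.9129*u^4 - 11.1154*u^3 - 5.0907*u^2 + 2.9204*u + 0.9604)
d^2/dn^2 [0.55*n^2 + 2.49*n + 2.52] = 1.10000000000000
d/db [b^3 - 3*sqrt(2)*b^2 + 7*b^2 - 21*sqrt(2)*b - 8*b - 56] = 3*b^2 - 6*sqrt(2)*b + 14*b - 21*sqrt(2) - 8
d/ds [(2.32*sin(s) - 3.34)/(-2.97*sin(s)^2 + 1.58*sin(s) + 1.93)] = (6.8904*sin(s)^2 - 19.8396*sin(s) + 9.7548)*cos(s)/(8.8209*sin(s)^4 - 9.3852*sin(s)^3 - 8.9678*sin(s)^2 + 6.0988*sin(s) + 3.7249)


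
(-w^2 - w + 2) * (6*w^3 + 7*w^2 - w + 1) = -6*w^5 - 13*w^4 + 6*w^3 + 14*w^2 - 3*w + 2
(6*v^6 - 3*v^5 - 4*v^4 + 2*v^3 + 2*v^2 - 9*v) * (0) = 0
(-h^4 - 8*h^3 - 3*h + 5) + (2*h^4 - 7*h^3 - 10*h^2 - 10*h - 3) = h^4 - 15*h^3 - 10*h^2 - 13*h + 2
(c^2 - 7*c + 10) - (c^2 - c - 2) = 12 - 6*c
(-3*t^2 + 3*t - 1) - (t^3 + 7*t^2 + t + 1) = -t^3 - 10*t^2 + 2*t - 2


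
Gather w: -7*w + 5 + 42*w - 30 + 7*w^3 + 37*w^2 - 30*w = 7*w^3 + 37*w^2 + 5*w - 25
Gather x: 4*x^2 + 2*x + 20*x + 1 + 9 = 4*x^2 + 22*x + 10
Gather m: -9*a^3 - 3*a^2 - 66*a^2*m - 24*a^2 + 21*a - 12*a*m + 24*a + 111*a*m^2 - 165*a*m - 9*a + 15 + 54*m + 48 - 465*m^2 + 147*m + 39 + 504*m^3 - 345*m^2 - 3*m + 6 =-9*a^3 - 27*a^2 + 36*a + 504*m^3 + m^2*(111*a - 810) + m*(-66*a^2 - 177*a + 198) + 108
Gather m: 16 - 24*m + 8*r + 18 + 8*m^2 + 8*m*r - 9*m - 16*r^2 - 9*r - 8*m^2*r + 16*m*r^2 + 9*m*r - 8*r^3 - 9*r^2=m^2*(8 - 8*r) + m*(16*r^2 + 17*r - 33) - 8*r^3 - 25*r^2 - r + 34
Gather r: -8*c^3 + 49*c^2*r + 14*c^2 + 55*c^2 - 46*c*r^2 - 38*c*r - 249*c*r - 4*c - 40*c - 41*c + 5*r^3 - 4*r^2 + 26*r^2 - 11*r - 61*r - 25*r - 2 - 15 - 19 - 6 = -8*c^3 + 69*c^2 - 85*c + 5*r^3 + r^2*(22 - 46*c) + r*(49*c^2 - 287*c - 97) - 42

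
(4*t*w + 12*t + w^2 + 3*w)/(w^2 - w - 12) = (4*t + w)/(w - 4)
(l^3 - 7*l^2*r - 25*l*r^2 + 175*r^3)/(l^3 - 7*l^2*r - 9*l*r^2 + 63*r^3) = (-l^2 + 25*r^2)/(-l^2 + 9*r^2)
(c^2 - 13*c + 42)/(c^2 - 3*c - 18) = (c - 7)/(c + 3)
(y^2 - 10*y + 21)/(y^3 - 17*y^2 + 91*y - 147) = 1/(y - 7)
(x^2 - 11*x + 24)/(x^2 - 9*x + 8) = (x - 3)/(x - 1)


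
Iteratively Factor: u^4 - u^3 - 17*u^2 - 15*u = (u + 1)*(u^3 - 2*u^2 - 15*u) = (u + 1)*(u + 3)*(u^2 - 5*u) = u*(u + 1)*(u + 3)*(u - 5)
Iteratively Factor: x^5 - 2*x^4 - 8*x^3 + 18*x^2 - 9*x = (x - 3)*(x^4 + x^3 - 5*x^2 + 3*x) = x*(x - 3)*(x^3 + x^2 - 5*x + 3) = x*(x - 3)*(x - 1)*(x^2 + 2*x - 3) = x*(x - 3)*(x - 1)^2*(x + 3)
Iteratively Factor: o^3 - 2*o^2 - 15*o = (o + 3)*(o^2 - 5*o) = (o - 5)*(o + 3)*(o)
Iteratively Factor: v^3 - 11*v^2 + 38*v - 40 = (v - 2)*(v^2 - 9*v + 20) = (v - 5)*(v - 2)*(v - 4)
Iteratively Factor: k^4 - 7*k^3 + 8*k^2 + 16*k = (k + 1)*(k^3 - 8*k^2 + 16*k) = (k - 4)*(k + 1)*(k^2 - 4*k) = (k - 4)^2*(k + 1)*(k)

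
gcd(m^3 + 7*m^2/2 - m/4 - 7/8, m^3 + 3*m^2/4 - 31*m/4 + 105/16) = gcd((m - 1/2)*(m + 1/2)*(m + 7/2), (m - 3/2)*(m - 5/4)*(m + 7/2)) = m + 7/2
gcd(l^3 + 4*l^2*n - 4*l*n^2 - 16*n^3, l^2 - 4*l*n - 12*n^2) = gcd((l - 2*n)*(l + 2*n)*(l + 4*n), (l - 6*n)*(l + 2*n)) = l + 2*n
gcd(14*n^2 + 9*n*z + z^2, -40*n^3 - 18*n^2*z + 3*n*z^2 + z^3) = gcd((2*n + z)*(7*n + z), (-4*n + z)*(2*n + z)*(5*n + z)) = 2*n + z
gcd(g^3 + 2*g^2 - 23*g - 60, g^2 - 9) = g + 3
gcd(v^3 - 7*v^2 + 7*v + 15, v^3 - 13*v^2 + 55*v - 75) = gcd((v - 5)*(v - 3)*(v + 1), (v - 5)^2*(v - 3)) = v^2 - 8*v + 15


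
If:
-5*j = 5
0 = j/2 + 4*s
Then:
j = -1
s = 1/8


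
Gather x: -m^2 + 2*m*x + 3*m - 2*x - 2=-m^2 + 3*m + x*(2*m - 2) - 2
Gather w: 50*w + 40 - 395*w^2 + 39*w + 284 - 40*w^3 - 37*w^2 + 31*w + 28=-40*w^3 - 432*w^2 + 120*w + 352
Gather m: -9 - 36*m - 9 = -36*m - 18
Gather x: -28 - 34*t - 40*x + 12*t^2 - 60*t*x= 12*t^2 - 34*t + x*(-60*t - 40) - 28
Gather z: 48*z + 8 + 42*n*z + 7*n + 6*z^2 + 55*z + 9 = 7*n + 6*z^2 + z*(42*n + 103) + 17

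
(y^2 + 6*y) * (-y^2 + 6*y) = -y^4 + 36*y^2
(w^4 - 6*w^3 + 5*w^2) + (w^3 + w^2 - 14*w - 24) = w^4 - 5*w^3 + 6*w^2 - 14*w - 24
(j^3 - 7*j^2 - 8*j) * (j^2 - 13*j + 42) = j^5 - 20*j^4 + 125*j^3 - 190*j^2 - 336*j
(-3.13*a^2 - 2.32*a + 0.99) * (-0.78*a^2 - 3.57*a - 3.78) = 2.4414*a^4 + 12.9837*a^3 + 19.3416*a^2 + 5.2353*a - 3.7422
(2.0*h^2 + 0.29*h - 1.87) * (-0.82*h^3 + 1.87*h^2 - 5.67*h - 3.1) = -1.64*h^5 + 3.5022*h^4 - 9.2643*h^3 - 11.3412*h^2 + 9.7039*h + 5.797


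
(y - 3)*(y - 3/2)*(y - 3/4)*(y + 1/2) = y^4 - 19*y^3/4 + 21*y^2/4 + 9*y/16 - 27/16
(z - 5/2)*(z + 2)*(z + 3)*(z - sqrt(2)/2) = z^4 - sqrt(2)*z^3/2 + 5*z^3/2 - 13*z^2/2 - 5*sqrt(2)*z^2/4 - 15*z + 13*sqrt(2)*z/4 + 15*sqrt(2)/2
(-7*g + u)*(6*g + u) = -42*g^2 - g*u + u^2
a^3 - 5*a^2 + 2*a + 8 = (a - 4)*(a - 2)*(a + 1)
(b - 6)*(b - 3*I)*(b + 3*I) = b^3 - 6*b^2 + 9*b - 54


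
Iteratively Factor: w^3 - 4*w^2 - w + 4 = (w + 1)*(w^2 - 5*w + 4) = (w - 1)*(w + 1)*(w - 4)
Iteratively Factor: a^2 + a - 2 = (a + 2)*(a - 1)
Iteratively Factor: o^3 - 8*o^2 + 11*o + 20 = (o - 5)*(o^2 - 3*o - 4) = (o - 5)*(o - 4)*(o + 1)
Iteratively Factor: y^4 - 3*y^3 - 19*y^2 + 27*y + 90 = (y - 3)*(y^3 - 19*y - 30) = (y - 3)*(y + 2)*(y^2 - 2*y - 15) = (y - 3)*(y + 2)*(y + 3)*(y - 5)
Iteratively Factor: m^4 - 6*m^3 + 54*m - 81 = (m - 3)*(m^3 - 3*m^2 - 9*m + 27) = (m - 3)*(m + 3)*(m^2 - 6*m + 9) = (m - 3)^2*(m + 3)*(m - 3)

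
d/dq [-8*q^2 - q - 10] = -16*q - 1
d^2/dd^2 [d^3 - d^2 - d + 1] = 6*d - 2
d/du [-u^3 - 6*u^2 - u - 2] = -3*u^2 - 12*u - 1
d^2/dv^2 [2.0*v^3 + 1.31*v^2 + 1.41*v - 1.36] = 12.0*v + 2.62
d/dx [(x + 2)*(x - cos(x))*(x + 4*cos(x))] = -(x + 2)*(x - cos(x))*(4*sin(x) - 1) + (x + 2)*(x + 4*cos(x))*(sin(x) + 1) + (x - cos(x))*(x + 4*cos(x))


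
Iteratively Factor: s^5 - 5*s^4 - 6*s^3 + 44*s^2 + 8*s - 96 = (s - 4)*(s^4 - s^3 - 10*s^2 + 4*s + 24) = (s - 4)*(s + 2)*(s^3 - 3*s^2 - 4*s + 12) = (s - 4)*(s + 2)^2*(s^2 - 5*s + 6) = (s - 4)*(s - 2)*(s + 2)^2*(s - 3)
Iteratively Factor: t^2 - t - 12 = (t - 4)*(t + 3)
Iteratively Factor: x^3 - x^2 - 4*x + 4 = (x - 2)*(x^2 + x - 2) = (x - 2)*(x + 2)*(x - 1)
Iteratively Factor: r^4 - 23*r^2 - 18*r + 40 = (r - 1)*(r^3 + r^2 - 22*r - 40) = (r - 1)*(r + 4)*(r^2 - 3*r - 10) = (r - 5)*(r - 1)*(r + 4)*(r + 2)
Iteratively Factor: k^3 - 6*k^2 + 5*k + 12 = (k - 4)*(k^2 - 2*k - 3) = (k - 4)*(k + 1)*(k - 3)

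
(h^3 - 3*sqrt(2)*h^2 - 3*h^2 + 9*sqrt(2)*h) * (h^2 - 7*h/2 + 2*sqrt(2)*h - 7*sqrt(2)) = h^5 - 13*h^4/2 - sqrt(2)*h^4 - 3*h^3/2 + 13*sqrt(2)*h^3/2 - 21*sqrt(2)*h^2/2 + 78*h^2 - 126*h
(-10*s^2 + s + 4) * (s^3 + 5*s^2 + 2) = -10*s^5 - 49*s^4 + 9*s^3 + 2*s + 8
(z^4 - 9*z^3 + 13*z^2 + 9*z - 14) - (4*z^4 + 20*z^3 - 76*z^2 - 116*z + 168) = -3*z^4 - 29*z^3 + 89*z^2 + 125*z - 182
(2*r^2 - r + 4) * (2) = 4*r^2 - 2*r + 8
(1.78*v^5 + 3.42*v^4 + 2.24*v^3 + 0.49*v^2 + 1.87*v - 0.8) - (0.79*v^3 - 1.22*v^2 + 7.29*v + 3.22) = 1.78*v^5 + 3.42*v^4 + 1.45*v^3 + 1.71*v^2 - 5.42*v - 4.02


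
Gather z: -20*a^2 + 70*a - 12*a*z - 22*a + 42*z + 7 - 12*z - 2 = -20*a^2 + 48*a + z*(30 - 12*a) + 5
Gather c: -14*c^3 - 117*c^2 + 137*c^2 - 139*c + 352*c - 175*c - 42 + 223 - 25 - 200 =-14*c^3 + 20*c^2 + 38*c - 44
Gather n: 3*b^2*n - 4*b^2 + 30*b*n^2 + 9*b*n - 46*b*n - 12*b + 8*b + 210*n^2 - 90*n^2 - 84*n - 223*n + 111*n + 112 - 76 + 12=-4*b^2 - 4*b + n^2*(30*b + 120) + n*(3*b^2 - 37*b - 196) + 48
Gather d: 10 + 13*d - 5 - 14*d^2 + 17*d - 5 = -14*d^2 + 30*d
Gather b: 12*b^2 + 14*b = 12*b^2 + 14*b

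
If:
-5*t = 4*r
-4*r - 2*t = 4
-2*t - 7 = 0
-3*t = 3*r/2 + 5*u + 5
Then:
No Solution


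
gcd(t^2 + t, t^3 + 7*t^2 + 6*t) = t^2 + t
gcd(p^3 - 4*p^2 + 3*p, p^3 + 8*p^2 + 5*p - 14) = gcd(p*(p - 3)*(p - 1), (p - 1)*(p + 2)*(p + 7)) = p - 1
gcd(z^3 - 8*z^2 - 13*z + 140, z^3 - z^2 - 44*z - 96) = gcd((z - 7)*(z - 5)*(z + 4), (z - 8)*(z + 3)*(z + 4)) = z + 4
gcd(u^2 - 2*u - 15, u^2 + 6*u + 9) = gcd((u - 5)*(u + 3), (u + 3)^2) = u + 3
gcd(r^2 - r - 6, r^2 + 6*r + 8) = r + 2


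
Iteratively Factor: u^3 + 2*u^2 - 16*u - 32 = (u + 4)*(u^2 - 2*u - 8) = (u - 4)*(u + 4)*(u + 2)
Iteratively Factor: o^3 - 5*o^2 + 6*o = (o - 3)*(o^2 - 2*o) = (o - 3)*(o - 2)*(o)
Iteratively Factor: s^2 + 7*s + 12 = (s + 4)*(s + 3)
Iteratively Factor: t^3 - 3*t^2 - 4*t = (t + 1)*(t^2 - 4*t) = (t - 4)*(t + 1)*(t)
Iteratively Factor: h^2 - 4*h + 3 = (h - 1)*(h - 3)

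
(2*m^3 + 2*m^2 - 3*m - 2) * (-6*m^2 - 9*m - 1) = -12*m^5 - 30*m^4 - 2*m^3 + 37*m^2 + 21*m + 2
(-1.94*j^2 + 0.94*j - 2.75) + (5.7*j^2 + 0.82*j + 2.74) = 3.76*j^2 + 1.76*j - 0.00999999999999979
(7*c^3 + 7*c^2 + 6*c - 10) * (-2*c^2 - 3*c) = -14*c^5 - 35*c^4 - 33*c^3 + 2*c^2 + 30*c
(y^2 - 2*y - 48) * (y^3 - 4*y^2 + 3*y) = y^5 - 6*y^4 - 37*y^3 + 186*y^2 - 144*y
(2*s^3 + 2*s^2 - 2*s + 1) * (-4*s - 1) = -8*s^4 - 10*s^3 + 6*s^2 - 2*s - 1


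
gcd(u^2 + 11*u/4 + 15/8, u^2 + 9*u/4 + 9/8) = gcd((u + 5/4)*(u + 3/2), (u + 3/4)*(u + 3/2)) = u + 3/2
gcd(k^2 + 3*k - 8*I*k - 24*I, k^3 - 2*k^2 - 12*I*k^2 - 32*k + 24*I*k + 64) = k - 8*I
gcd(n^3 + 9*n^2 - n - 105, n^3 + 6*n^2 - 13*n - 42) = n^2 + 4*n - 21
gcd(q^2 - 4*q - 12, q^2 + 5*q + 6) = q + 2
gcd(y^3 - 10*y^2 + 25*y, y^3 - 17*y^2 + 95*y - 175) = y^2 - 10*y + 25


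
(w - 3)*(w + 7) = w^2 + 4*w - 21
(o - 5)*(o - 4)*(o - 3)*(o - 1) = o^4 - 13*o^3 + 59*o^2 - 107*o + 60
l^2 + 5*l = l*(l + 5)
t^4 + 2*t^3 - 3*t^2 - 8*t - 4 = (t - 2)*(t + 1)^2*(t + 2)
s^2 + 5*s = s*(s + 5)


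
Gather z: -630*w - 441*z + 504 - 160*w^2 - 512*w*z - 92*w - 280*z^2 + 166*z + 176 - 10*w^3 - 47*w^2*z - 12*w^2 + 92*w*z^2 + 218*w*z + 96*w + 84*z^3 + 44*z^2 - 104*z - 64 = -10*w^3 - 172*w^2 - 626*w + 84*z^3 + z^2*(92*w - 236) + z*(-47*w^2 - 294*w - 379) + 616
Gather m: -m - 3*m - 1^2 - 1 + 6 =4 - 4*m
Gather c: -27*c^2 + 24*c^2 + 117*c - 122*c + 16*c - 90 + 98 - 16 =-3*c^2 + 11*c - 8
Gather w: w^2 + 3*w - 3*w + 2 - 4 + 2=w^2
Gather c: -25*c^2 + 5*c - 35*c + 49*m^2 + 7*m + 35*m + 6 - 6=-25*c^2 - 30*c + 49*m^2 + 42*m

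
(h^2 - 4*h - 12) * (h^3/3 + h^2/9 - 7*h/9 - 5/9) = h^5/3 - 11*h^4/9 - 47*h^3/9 + 11*h^2/9 + 104*h/9 + 20/3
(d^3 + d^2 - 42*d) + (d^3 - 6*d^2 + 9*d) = 2*d^3 - 5*d^2 - 33*d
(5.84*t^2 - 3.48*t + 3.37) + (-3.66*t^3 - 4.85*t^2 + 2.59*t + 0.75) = -3.66*t^3 + 0.99*t^2 - 0.89*t + 4.12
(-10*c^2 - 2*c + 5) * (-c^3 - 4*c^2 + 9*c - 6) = 10*c^5 + 42*c^4 - 87*c^3 + 22*c^2 + 57*c - 30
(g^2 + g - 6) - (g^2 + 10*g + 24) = -9*g - 30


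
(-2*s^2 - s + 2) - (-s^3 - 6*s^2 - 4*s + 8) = s^3 + 4*s^2 + 3*s - 6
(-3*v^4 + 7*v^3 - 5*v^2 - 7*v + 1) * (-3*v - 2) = 9*v^5 - 15*v^4 + v^3 + 31*v^2 + 11*v - 2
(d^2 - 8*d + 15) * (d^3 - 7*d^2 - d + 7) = d^5 - 15*d^4 + 70*d^3 - 90*d^2 - 71*d + 105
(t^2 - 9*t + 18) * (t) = t^3 - 9*t^2 + 18*t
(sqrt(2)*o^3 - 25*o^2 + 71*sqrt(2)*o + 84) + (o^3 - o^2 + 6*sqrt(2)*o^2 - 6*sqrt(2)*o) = o^3 + sqrt(2)*o^3 - 26*o^2 + 6*sqrt(2)*o^2 + 65*sqrt(2)*o + 84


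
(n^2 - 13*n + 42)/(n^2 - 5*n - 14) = (n - 6)/(n + 2)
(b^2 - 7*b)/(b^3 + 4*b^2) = (b - 7)/(b*(b + 4))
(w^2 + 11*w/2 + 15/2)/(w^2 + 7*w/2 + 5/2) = (w + 3)/(w + 1)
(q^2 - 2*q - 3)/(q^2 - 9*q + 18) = (q + 1)/(q - 6)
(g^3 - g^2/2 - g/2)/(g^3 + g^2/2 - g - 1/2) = g/(g + 1)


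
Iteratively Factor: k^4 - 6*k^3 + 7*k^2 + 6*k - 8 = (k - 4)*(k^3 - 2*k^2 - k + 2) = (k - 4)*(k - 1)*(k^2 - k - 2) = (k - 4)*(k - 1)*(k + 1)*(k - 2)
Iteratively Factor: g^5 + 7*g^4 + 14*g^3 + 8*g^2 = (g)*(g^4 + 7*g^3 + 14*g^2 + 8*g) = g^2*(g^3 + 7*g^2 + 14*g + 8) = g^2*(g + 1)*(g^2 + 6*g + 8) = g^2*(g + 1)*(g + 4)*(g + 2)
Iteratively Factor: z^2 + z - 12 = (z - 3)*(z + 4)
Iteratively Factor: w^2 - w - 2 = (w + 1)*(w - 2)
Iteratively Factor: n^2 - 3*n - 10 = (n - 5)*(n + 2)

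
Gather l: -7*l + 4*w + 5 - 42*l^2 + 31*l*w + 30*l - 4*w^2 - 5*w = -42*l^2 + l*(31*w + 23) - 4*w^2 - w + 5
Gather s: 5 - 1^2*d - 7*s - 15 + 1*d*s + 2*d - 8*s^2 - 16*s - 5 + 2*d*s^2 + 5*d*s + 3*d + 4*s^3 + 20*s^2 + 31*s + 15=4*d + 4*s^3 + s^2*(2*d + 12) + s*(6*d + 8)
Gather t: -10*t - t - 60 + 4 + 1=-11*t - 55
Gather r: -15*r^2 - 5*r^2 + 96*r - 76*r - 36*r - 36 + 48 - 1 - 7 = -20*r^2 - 16*r + 4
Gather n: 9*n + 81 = 9*n + 81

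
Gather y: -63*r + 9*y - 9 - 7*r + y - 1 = -70*r + 10*y - 10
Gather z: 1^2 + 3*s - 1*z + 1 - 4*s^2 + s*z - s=-4*s^2 + 2*s + z*(s - 1) + 2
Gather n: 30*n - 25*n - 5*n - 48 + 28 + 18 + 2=0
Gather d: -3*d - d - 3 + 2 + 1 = -4*d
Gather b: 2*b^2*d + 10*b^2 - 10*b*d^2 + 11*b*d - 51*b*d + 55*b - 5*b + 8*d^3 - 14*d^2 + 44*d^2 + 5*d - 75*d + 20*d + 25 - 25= b^2*(2*d + 10) + b*(-10*d^2 - 40*d + 50) + 8*d^3 + 30*d^2 - 50*d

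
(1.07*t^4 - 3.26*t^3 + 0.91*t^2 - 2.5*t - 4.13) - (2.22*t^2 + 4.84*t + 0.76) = 1.07*t^4 - 3.26*t^3 - 1.31*t^2 - 7.34*t - 4.89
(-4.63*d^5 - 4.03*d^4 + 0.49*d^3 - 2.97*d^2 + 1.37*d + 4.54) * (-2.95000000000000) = 13.6585*d^5 + 11.8885*d^4 - 1.4455*d^3 + 8.7615*d^2 - 4.0415*d - 13.393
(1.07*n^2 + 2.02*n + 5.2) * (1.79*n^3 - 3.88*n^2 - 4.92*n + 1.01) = 1.9153*n^5 - 0.5358*n^4 - 3.794*n^3 - 29.0337*n^2 - 23.5438*n + 5.252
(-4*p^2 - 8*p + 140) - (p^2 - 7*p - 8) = -5*p^2 - p + 148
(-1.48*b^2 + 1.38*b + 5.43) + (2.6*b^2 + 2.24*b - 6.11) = 1.12*b^2 + 3.62*b - 0.680000000000001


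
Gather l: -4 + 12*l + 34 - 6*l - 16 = 6*l + 14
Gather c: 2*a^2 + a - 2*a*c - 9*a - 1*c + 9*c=2*a^2 - 8*a + c*(8 - 2*a)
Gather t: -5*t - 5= -5*t - 5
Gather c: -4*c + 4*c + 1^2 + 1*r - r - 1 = 0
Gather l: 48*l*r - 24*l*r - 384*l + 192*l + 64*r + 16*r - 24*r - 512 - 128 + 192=l*(24*r - 192) + 56*r - 448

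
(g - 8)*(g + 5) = g^2 - 3*g - 40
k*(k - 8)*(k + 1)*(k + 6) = k^4 - k^3 - 50*k^2 - 48*k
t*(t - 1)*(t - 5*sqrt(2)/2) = t^3 - 5*sqrt(2)*t^2/2 - t^2 + 5*sqrt(2)*t/2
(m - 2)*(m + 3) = m^2 + m - 6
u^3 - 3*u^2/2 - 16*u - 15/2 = (u - 5)*(u + 1/2)*(u + 3)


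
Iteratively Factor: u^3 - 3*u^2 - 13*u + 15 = (u - 1)*(u^2 - 2*u - 15) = (u - 1)*(u + 3)*(u - 5)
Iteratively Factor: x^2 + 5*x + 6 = (x + 3)*(x + 2)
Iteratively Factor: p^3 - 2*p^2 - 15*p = (p)*(p^2 - 2*p - 15) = p*(p - 5)*(p + 3)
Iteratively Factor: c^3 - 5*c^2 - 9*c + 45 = (c - 3)*(c^2 - 2*c - 15) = (c - 3)*(c + 3)*(c - 5)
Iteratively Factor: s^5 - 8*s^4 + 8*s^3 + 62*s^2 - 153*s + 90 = (s - 3)*(s^4 - 5*s^3 - 7*s^2 + 41*s - 30) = (s - 3)*(s - 2)*(s^3 - 3*s^2 - 13*s + 15) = (s - 5)*(s - 3)*(s - 2)*(s^2 + 2*s - 3) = (s - 5)*(s - 3)*(s - 2)*(s - 1)*(s + 3)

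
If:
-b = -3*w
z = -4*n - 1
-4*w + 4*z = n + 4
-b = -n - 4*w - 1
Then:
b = -27/13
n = -4/13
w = -9/13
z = 3/13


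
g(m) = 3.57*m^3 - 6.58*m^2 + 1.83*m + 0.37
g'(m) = 10.71*m^2 - 13.16*m + 1.83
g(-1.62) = -35.04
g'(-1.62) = 51.26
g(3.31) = 63.80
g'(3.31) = 75.61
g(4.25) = 163.35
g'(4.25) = 139.35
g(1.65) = 1.51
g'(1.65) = 9.27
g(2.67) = 26.30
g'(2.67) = 43.04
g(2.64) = 25.03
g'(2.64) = 41.73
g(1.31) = -0.50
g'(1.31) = 2.97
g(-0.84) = -7.93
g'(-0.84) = 20.44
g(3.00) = 43.03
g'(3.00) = 58.74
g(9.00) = 2086.39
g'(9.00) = 750.90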